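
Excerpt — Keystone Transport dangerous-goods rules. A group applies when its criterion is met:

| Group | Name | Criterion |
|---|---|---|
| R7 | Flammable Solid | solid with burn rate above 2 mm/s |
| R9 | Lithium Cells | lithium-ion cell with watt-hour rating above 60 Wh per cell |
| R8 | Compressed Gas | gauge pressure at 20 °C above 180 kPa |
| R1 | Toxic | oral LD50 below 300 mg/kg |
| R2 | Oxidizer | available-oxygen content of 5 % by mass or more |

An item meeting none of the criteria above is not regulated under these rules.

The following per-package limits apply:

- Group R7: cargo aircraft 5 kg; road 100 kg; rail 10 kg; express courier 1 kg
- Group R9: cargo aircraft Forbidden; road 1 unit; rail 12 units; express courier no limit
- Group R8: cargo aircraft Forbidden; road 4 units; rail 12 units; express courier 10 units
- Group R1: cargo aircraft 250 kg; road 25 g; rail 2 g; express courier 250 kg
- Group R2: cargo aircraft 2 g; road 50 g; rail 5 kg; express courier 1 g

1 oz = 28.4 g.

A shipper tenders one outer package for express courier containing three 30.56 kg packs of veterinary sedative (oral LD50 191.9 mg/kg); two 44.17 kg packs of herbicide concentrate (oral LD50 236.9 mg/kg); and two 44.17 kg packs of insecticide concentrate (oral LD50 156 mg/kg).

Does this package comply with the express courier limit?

With oral LD50 191.9 mg/kg (< 300 mg/kg), the veterinary sedative falls in Group R1.
With oral LD50 236.9 mg/kg (< 300 mg/kg), the herbicide concentrate falls in Group R1.
Insecticide concentrate: oral LD50 156 mg/kg < 300 mg/kg → Group R1 (Toxic).
Total Group R1: (three 30.56 kg packs = 91.68 kg) + (two 44.17 kg packs = 88.34 kg) + (two 44.17 kg packs = 88.34 kg) = 268.36 kg.
268.36 kg > 250 kg (express courier limit, Group R1) — over the limit.

No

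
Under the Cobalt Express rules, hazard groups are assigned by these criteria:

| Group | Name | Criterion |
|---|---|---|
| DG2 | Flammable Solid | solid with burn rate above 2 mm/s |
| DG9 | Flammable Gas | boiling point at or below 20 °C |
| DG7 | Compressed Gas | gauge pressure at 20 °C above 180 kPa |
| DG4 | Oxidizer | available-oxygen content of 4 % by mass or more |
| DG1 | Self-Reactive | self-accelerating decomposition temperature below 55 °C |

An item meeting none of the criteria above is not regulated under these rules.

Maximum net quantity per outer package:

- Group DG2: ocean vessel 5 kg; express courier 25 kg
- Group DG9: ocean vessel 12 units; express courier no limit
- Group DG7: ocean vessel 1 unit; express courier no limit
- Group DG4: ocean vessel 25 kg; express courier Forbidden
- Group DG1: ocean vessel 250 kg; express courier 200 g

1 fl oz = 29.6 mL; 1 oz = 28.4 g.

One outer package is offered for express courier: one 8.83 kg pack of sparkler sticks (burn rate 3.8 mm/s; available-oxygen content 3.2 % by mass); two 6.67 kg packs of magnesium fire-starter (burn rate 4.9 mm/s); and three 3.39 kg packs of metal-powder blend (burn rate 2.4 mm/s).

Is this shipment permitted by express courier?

No

The sparkler sticks have burn rate 3.8 mm/s, which is > 2 mm/s, so they are Group DG2 (Flammable Solid).
With burn rate 4.9 mm/s (> 2 mm/s), the magnesium fire-starter falls in Group DG2.
Metal-powder blend: burn rate 2.4 mm/s > 2 mm/s → Group DG2 (Flammable Solid).
Group DG2 net quantity: 8.83 kg + (two 6.67 kg packs = 13.34 kg) + (three 3.39 kg packs = 10.17 kg) = 32.34 kg.
That exceeds the Group DG2 express courier limit of 25 kg.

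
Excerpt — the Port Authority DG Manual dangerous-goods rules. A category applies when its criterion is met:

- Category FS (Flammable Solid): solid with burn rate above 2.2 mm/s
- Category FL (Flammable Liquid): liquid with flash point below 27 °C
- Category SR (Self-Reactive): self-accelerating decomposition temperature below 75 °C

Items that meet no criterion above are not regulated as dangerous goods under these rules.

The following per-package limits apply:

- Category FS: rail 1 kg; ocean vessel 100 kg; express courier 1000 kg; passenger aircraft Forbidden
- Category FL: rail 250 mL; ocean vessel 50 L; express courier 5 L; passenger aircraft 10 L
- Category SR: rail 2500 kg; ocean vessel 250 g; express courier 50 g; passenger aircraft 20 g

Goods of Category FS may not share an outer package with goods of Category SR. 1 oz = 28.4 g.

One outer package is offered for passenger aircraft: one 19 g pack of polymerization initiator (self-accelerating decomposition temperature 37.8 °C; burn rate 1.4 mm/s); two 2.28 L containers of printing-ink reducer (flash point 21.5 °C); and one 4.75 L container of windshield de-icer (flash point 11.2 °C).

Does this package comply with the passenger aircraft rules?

Self-accelerating decomposition temperature 37.8 °C meets the Category SR criterion (Self-Reactive), so the polymerization initiator is Category SR.
Printing-ink reducer: flash point 21.5 °C < 27 °C → Category FL (Flammable Liquid).
Windshield de-icer: flash point 11.2 °C < 27 °C → Category FL (Flammable Liquid).
Total Category FL: (two 2.28 L containers = 4.56 L) + 4.75 L = 9.31 L.
That is within the Category FL passenger aircraft limit of 10 L.
Category SR quantity: 19 g.
That is within the Category SR passenger aircraft limit of 20 g.
The segregation rule (Category FS with Category SR) does not apply to Category FL with Category SR.
Every hazard category is within its passenger aircraft limit and no segregation rule is violated.

Yes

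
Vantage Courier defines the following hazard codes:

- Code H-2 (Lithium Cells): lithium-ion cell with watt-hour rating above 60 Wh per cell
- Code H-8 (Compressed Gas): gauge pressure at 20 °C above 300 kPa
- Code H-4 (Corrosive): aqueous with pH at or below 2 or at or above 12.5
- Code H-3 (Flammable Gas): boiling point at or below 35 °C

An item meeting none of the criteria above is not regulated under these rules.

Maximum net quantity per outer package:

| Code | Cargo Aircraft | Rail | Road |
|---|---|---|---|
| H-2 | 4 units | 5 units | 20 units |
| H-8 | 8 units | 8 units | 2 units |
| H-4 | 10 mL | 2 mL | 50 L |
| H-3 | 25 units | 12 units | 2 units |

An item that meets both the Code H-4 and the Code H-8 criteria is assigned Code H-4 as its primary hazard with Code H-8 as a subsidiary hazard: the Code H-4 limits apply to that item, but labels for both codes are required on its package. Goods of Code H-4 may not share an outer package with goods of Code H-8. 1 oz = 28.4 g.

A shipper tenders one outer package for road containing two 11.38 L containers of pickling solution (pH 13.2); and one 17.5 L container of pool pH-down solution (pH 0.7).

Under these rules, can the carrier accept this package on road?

Yes

pH 13.2 meets the Code H-4 criterion (Corrosive), so the pickling solution is Code H-4.
The pool pH-down solution has pH 0.7, which is ≤ 2, so it is Code H-4 (Corrosive).
Total Code H-4: (two 11.38 L containers = 22.76 L) + 17.5 L = 40.26 L.
That is within the Code H-4 road limit of 50 L.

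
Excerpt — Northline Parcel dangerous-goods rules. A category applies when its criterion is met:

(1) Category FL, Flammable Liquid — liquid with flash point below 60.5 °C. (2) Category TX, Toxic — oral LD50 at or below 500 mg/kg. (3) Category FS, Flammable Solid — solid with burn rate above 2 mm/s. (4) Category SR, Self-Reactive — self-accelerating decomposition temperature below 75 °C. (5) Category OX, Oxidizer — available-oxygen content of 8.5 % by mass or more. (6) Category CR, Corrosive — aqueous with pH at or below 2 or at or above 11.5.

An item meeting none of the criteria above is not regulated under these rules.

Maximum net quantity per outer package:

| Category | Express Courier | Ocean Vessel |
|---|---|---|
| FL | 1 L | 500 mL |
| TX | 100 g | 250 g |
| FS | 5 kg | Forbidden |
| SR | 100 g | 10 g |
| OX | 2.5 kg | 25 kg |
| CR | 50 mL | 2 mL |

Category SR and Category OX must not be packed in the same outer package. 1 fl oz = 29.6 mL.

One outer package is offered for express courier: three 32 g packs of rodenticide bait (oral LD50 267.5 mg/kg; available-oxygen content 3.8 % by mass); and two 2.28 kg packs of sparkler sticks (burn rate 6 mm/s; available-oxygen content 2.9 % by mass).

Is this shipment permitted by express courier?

Yes

With oral LD50 267.5 mg/kg (≤ 500 mg/kg), the rodenticide bait falls in Category TX.
Burn rate 6 mm/s meets the Category FS criterion (Flammable Solid), so the sparkler sticks are Category FS.
Category TX quantity: three 32 g packs = 96 g.
96 g ≤ 100 g (express courier limit, Category TX) — within limit.
Category FS quantity: two 2.28 kg packs = 4.56 kg.
4.56 kg ≤ 5 kg (express courier limit, Category FS) — within limit.
The segregation rule (Category SR with Category OX) does not apply to Category TX with Category FS.
Every hazard category is within its express courier limit and no segregation rule is violated.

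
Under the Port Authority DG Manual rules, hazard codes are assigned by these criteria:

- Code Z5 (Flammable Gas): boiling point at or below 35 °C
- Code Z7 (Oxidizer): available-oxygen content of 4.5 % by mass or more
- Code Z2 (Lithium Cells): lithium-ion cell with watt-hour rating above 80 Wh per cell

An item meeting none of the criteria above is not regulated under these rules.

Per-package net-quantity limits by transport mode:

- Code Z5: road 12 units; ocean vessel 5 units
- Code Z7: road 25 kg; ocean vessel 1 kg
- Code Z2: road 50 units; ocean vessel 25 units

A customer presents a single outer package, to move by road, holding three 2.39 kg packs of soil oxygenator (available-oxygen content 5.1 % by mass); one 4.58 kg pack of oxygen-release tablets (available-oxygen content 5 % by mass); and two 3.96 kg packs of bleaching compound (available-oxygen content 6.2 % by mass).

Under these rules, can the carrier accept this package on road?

Soil oxygenator: available-oxygen content 5.1 % by mass ≥ 4.5 % by mass → Code Z7 (Oxidizer).
Oxygen-release tablets: available-oxygen content 5 % by mass ≥ 4.5 % by mass → Code Z7 (Oxidizer).
The bleaching compound has available-oxygen content 6.2 % by mass, which is ≥ 4.5 % by mass, so it is Code Z7 (Oxidizer).
Total Code Z7: (three 2.39 kg packs = 7.17 kg) + 4.58 kg + (two 3.96 kg packs = 7.92 kg) = 19.67 kg.
19.67 kg is within the road limit of 25 kg for Code Z7.

Yes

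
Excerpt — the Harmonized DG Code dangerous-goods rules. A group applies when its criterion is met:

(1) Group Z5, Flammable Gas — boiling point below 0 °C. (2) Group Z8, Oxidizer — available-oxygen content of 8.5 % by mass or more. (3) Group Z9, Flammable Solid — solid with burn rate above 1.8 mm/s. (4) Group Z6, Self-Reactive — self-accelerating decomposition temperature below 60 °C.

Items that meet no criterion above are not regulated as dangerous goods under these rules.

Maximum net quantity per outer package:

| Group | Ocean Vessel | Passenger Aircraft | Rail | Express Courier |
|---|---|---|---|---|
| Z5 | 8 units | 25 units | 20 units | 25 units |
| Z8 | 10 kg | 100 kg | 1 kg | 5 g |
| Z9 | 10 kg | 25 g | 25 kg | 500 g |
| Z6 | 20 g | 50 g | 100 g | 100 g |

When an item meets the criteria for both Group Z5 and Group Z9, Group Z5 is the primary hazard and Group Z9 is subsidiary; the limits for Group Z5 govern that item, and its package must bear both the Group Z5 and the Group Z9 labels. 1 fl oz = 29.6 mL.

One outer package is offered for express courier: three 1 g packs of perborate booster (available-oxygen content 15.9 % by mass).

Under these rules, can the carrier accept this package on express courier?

Available-oxygen content 15.9 % by mass meets the Group Z8 criterion (Oxidizer), so the perborate booster is Group Z8.
Group Z8 quantity: three 1 g packs = 3 g.
3 g is within the express courier limit of 5 g for Group Z8.

Yes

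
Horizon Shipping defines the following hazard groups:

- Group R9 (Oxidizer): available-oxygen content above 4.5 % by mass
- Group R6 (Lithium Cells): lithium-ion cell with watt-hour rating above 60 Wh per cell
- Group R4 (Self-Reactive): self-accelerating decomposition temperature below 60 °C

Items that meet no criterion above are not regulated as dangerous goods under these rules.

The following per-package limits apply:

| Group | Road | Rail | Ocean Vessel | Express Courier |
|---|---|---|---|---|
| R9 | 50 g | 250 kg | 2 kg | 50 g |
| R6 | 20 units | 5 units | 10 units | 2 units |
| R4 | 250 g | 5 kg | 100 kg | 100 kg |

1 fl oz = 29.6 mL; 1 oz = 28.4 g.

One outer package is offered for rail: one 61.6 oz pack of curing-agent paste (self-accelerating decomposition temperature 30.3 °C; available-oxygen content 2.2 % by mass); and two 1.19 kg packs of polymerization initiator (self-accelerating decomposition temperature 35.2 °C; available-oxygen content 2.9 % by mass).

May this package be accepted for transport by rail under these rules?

With self-accelerating decomposition temperature 30.3 °C (< 60 °C), the curing-agent paste falls in Group R4.
The polymerization initiator has self-accelerating decomposition temperature 35.2 °C, which is < 60 °C, so it is Group R4 (Self-Reactive).
Total Group R4: (one 61.6 oz pack = 1749.44 g) + (two 1.19 kg packs = 2.38 kg) = 4129.44 g.
That is within the Group R4 rail limit of 5 kg.

Yes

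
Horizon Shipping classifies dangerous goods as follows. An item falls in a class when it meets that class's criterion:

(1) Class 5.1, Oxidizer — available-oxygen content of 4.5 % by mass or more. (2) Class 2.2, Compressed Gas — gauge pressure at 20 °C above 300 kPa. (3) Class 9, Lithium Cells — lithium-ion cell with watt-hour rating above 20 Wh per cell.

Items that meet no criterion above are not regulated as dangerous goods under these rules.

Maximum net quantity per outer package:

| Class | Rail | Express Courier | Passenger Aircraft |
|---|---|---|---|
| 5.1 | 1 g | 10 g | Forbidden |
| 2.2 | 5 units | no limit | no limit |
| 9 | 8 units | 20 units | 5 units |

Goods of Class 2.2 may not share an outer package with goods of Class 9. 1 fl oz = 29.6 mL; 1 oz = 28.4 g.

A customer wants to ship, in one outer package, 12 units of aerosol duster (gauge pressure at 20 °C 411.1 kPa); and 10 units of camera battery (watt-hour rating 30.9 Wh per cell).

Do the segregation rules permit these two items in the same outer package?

No

Gauge pressure at 20 °C 411.1 kPa meets the Class 2.2 criterion (Compressed Gas), so the aerosol duster is Class 2.2.
Camera battery: watt-hour rating 30.9 Wh per cell > 20 Wh per cell → Class 9 (Lithium Cells).
Class 2.2 and Class 9 may not share an outer package.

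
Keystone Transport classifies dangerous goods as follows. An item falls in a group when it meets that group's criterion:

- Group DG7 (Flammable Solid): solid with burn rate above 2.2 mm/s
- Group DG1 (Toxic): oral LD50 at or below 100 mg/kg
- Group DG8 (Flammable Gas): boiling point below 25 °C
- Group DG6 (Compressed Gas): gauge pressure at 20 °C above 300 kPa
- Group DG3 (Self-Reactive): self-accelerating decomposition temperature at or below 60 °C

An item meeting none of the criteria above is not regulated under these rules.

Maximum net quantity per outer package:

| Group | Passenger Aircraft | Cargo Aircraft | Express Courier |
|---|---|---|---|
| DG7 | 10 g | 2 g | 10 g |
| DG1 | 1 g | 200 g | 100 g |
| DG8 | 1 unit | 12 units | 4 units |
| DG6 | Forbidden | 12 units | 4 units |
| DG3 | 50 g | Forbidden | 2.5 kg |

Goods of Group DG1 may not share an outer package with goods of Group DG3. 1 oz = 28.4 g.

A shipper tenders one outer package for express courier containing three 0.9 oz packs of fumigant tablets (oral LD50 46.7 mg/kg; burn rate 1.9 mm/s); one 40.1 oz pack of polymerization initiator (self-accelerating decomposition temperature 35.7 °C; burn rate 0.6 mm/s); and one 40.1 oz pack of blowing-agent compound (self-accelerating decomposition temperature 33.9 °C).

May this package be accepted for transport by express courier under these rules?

No

With oral LD50 46.7 mg/kg (≤ 100 mg/kg), the fumigant tablets fall in Group DG1.
The polymerization initiator has self-accelerating decomposition temperature 35.7 °C, which is ≤ 60 °C, so it is Group DG3 (Self-Reactive).
Self-accelerating decomposition temperature 33.9 °C meets the Group DG3 criterion (Self-Reactive), so the blowing-agent compound is Group DG3.
Group DG1 quantity: three 0.9 oz packs = 76.68 g.
76.68 g ≤ 100 g (express courier limit, Group DG1) — within limit.
Group DG3 net quantity: (one 40.1 oz pack = 1138.84 g) + (one 40.1 oz pack = 1138.84 g) = 2277.68 g.
2277.68 g is within the express courier limit of 2.5 kg for Group DG3.
Group DG1 and Group DG3 may not share an outer package.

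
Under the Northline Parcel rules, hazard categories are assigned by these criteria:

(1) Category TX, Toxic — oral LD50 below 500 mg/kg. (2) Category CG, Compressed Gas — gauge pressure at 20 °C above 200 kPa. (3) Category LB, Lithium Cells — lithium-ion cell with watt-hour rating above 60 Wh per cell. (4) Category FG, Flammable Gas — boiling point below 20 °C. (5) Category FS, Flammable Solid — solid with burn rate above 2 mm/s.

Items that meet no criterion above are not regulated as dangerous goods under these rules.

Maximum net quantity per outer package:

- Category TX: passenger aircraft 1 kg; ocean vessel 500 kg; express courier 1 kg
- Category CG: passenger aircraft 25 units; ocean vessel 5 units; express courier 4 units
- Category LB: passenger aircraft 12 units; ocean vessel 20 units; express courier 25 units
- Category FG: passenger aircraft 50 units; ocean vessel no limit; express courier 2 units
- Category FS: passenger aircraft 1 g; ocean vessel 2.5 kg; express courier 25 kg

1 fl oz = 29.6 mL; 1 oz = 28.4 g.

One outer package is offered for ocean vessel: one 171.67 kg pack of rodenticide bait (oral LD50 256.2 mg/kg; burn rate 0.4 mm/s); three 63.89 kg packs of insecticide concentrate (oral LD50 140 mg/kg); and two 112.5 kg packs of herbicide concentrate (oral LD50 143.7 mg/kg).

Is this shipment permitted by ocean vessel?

No

The rodenticide bait has oral LD50 256.2 mg/kg, which is < 500 mg/kg, so it is Category TX (Toxic).
Insecticide concentrate: oral LD50 140 mg/kg < 500 mg/kg → Category TX (Toxic).
With oral LD50 143.7 mg/kg (< 500 mg/kg), the herbicide concentrate falls in Category TX.
Total Category TX: 171.67 kg + (three 63.89 kg packs = 191.67 kg) + (two 112.5 kg packs = 225 kg) = 588.34 kg.
588.34 kg > 500 kg (ocean vessel limit, Category TX) — over the limit.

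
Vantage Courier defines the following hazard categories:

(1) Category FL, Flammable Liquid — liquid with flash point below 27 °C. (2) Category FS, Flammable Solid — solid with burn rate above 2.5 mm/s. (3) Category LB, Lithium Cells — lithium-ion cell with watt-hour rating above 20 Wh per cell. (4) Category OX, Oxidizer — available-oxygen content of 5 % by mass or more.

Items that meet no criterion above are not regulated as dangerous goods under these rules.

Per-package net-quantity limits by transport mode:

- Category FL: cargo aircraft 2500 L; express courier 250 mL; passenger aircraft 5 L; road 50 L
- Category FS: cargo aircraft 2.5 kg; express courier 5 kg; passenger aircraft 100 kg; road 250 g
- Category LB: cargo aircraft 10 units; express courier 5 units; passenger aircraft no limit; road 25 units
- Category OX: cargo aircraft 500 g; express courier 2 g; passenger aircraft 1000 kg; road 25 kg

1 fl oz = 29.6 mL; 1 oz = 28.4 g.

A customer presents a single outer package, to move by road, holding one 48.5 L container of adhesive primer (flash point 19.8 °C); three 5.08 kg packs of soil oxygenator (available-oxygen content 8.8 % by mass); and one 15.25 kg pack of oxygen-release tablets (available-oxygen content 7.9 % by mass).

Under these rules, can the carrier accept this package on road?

Flash point 19.8 °C meets the Category FL criterion (Flammable Liquid), so the adhesive primer is Category FL.
Available-oxygen content 8.8 % by mass meets the Category OX criterion (Oxidizer), so the soil oxygenator is Category OX.
The oxygen-release tablets have available-oxygen content 7.9 % by mass, which is ≥ 5 % by mass, so they are Category OX (Oxidizer).
Category OX net quantity: (three 5.08 kg packs = 15.24 kg) + 15.25 kg = 30.49 kg.
30.49 kg exceeds the road limit of 25 kg for Category OX.
Category FL quantity: 48.5 L.
That is within the Category FL road limit of 50 L.

No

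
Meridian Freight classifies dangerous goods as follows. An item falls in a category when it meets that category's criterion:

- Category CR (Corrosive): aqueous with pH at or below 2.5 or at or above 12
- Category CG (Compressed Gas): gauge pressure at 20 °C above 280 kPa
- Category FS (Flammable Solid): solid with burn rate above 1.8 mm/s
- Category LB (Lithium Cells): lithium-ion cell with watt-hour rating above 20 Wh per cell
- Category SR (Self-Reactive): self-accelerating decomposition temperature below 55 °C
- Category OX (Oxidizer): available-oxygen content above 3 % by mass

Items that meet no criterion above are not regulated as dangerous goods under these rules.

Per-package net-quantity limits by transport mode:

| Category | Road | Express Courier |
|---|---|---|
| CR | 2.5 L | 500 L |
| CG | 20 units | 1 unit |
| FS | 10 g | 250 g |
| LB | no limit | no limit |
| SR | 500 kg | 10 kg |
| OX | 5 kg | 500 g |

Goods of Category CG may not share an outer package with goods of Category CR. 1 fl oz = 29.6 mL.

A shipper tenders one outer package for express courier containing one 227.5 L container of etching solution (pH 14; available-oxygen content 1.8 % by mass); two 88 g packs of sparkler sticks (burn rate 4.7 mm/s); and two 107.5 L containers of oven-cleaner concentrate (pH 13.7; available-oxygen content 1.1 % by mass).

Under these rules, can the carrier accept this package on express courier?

pH 14 meets the Category CR criterion (Corrosive), so the etching solution is Category CR.
The sparkler sticks have burn rate 4.7 mm/s, which is > 1.8 mm/s, so they are Category FS (Flammable Solid).
The oven-cleaner concentrate has pH 13.7, which is ≥ 12, so it is Category CR (Corrosive).
Total Category CR: 227.5 L + (two 107.5 L containers = 215 L) = 442.5 L.
442.5 L is within the express courier limit of 500 L for Category CR.
Category FS quantity: two 88 g packs = 176 g.
176 g is within the express courier limit of 250 g for Category FS.
The segregation rule (Category CG with Category CR) does not apply to Category CR with Category FS.
Every hazard category is within its express courier limit and no segregation rule is violated.

Yes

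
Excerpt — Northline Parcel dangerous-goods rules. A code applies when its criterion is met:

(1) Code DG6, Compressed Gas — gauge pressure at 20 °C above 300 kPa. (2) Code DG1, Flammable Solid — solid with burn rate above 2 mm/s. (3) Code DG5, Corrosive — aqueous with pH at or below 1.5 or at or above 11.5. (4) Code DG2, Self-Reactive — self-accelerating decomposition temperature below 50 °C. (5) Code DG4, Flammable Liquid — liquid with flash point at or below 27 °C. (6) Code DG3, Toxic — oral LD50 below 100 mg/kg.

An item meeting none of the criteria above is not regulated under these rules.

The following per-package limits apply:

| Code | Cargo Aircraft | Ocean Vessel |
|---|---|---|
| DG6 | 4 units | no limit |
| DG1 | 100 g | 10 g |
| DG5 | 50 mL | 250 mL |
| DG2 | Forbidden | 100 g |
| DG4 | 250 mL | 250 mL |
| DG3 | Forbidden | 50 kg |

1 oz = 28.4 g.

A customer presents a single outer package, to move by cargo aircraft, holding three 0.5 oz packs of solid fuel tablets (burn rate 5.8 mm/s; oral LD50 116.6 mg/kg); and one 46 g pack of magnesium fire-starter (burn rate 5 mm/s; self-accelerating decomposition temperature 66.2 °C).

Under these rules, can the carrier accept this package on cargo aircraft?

Yes

With burn rate 5.8 mm/s (> 2 mm/s), the solid fuel tablets fall in Code DG1.
Burn rate 5 mm/s meets the Code DG1 criterion (Flammable Solid), so the magnesium fire-starter is Code DG1.
Code DG1 net quantity: (three 0.5 oz packs = 42.6 g) + 46 g = 88.6 g.
88.6 g ≤ 100 g (cargo aircraft limit, Code DG1) — within limit.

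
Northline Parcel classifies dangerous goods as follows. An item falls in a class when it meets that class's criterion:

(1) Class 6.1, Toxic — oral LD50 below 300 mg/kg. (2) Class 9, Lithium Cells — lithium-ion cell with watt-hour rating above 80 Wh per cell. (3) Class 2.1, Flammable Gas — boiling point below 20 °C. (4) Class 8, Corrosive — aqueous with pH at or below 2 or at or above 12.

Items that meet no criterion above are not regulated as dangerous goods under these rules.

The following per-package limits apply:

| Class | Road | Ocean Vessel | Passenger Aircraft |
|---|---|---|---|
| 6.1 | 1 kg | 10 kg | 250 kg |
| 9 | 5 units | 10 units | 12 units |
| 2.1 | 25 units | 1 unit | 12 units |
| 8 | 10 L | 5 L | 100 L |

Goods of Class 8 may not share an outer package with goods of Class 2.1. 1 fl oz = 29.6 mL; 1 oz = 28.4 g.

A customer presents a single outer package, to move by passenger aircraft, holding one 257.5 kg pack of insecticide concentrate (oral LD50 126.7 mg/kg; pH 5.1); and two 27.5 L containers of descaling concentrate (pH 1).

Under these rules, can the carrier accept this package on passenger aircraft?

Oral LD50 126.7 mg/kg meets the Class 6.1 criterion (Toxic), so the insecticide concentrate is Class 6.1.
With pH 1 (≤ 2), the descaling concentrate falls in Class 8.
Class 8 quantity: two 27.5 L containers = 55 L.
That is within the Class 8 passenger aircraft limit of 100 L.
Class 6.1 quantity: 257.5 kg.
257.5 kg > 250 kg (passenger aircraft limit, Class 6.1) — over the limit.
The segregation rule (Class 8 with Class 2.1) does not apply to Class 8 with Class 6.1.

No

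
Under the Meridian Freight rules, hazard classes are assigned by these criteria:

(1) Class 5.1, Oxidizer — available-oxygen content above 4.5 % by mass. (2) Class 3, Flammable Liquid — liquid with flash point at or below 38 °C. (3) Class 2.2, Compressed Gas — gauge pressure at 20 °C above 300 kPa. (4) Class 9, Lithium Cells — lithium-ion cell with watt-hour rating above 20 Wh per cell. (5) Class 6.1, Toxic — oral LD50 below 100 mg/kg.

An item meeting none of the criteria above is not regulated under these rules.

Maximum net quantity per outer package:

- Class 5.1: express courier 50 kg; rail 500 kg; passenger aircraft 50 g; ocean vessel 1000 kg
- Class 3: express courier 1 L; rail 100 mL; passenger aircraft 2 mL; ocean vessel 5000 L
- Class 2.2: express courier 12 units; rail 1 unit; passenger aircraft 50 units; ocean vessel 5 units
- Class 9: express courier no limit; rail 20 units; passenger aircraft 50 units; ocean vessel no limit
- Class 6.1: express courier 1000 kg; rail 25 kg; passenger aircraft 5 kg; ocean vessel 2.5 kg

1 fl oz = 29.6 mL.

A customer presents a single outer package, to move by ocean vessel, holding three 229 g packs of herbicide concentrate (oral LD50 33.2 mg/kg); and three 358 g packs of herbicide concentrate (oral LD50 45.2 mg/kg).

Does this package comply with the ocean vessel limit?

With oral LD50 33.2 mg/kg (< 100 mg/kg), the herbicide concentrate falls in Class 6.1.
Herbicide concentrate: oral LD50 45.2 mg/kg < 100 mg/kg → Class 6.1 (Toxic).
Total Class 6.1: (three 229 g packs = 687 g) + (three 358 g packs = 1.074 kg) = 1.761 kg.
1.761 kg is within the ocean vessel limit of 2.5 kg for Class 6.1.

Yes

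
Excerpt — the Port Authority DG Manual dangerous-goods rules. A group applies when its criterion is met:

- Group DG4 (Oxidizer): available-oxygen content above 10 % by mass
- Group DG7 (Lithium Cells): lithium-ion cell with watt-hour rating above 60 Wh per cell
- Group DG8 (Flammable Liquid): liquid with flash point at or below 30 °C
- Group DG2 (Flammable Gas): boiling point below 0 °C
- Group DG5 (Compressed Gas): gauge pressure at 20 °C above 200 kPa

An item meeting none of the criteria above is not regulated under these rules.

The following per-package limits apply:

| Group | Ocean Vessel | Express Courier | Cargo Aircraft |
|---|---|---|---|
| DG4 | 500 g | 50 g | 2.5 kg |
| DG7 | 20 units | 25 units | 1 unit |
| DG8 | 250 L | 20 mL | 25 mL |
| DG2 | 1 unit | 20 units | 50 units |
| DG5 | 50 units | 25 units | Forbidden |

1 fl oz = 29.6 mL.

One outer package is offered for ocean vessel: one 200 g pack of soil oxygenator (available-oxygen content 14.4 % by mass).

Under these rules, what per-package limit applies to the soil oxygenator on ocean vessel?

500 g

Soil oxygenator: available-oxygen content 14.4 % by mass > 10 % by mass → Group DG4 (Oxidizer).
The ocean vessel limit for Group DG4 is 500 g.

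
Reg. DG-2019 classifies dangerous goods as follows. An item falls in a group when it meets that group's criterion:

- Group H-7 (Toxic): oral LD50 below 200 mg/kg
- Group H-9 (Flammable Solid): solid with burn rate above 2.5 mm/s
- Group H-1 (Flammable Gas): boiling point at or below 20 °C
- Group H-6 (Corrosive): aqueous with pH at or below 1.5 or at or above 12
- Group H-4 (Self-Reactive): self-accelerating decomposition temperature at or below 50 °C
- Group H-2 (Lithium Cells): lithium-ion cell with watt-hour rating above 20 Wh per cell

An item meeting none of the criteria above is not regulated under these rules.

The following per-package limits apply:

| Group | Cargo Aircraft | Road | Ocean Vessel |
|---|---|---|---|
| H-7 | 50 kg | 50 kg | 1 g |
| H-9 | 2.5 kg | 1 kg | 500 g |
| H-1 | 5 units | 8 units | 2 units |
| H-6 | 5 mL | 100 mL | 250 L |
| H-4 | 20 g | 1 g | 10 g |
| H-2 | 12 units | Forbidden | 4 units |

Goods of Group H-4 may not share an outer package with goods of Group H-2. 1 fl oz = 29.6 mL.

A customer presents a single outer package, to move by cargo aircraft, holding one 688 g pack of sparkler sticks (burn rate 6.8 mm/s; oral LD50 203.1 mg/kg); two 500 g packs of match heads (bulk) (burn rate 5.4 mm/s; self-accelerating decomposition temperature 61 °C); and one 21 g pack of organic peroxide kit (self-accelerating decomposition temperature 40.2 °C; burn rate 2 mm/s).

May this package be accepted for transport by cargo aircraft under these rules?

Sparkler sticks: burn rate 6.8 mm/s > 2.5 mm/s → Group H-9 (Flammable Solid).
With burn rate 5.4 mm/s (> 2.5 mm/s), the match heads (bulk) fall in Group H-9.
The organic peroxide kit has self-accelerating decomposition temperature 40.2 °C, which is ≤ 50 °C, so it is Group H-4 (Self-Reactive).
Group H-9 net quantity: 688 g + (two 500 g packs = 1 kg) = 1.688 kg.
That is within the Group H-9 cargo aircraft limit of 2.5 kg.
Group H-4 quantity: 21 g.
21 g > 20 g (cargo aircraft limit, Group H-4) — over the limit.
The segregation rule (Group H-4 with Group H-2) does not apply to Group H-9 with Group H-4.

No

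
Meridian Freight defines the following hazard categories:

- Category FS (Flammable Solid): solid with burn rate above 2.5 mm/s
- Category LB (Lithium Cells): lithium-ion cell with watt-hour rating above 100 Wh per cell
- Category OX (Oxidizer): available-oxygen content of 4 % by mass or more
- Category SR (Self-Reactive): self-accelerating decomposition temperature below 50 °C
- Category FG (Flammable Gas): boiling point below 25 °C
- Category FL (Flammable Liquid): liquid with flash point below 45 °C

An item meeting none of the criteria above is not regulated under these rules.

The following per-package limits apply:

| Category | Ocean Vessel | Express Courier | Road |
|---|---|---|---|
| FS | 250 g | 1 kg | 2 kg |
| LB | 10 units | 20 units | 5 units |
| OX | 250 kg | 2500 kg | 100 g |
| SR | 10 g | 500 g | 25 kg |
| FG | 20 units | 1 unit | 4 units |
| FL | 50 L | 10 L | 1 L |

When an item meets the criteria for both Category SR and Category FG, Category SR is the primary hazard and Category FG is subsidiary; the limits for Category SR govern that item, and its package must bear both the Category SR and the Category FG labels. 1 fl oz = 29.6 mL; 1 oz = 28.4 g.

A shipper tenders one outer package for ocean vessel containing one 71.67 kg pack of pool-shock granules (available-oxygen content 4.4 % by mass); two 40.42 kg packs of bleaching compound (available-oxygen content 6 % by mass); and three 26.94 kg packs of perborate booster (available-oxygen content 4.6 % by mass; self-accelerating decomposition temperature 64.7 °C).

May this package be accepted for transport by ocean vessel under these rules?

Yes

Available-oxygen content 4.4 % by mass meets the Category OX criterion (Oxidizer), so the pool-shock granules are Category OX.
Available-oxygen content 6 % by mass meets the Category OX criterion (Oxidizer), so the bleaching compound is Category OX.
Perborate booster: available-oxygen content 4.6 % by mass ≥ 4 % by mass → Category OX (Oxidizer).
Category OX net quantity: 71.67 kg + (two 40.42 kg packs = 80.84 kg) + (three 26.94 kg packs = 80.82 kg) = 233.33 kg.
That is within the Category OX ocean vessel limit of 250 kg.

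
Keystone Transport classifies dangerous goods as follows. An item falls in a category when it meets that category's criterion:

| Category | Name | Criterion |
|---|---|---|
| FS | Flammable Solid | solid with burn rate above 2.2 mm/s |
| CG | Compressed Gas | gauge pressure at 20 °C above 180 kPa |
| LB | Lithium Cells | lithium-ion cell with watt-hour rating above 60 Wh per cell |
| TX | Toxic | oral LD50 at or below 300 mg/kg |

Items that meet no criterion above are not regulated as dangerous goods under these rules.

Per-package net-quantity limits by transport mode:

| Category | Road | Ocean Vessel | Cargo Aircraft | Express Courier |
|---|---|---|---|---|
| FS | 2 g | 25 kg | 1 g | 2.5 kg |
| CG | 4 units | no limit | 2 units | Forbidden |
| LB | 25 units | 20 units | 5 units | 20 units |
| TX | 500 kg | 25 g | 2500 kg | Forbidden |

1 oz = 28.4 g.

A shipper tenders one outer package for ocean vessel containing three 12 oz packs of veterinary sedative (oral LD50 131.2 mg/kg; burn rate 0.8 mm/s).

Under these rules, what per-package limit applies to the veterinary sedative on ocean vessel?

Oral LD50 131.2 mg/kg meets the Category TX criterion (Toxic), so the veterinary sedative is Category TX.
The ocean vessel limit for Category TX is 25 g.

25 g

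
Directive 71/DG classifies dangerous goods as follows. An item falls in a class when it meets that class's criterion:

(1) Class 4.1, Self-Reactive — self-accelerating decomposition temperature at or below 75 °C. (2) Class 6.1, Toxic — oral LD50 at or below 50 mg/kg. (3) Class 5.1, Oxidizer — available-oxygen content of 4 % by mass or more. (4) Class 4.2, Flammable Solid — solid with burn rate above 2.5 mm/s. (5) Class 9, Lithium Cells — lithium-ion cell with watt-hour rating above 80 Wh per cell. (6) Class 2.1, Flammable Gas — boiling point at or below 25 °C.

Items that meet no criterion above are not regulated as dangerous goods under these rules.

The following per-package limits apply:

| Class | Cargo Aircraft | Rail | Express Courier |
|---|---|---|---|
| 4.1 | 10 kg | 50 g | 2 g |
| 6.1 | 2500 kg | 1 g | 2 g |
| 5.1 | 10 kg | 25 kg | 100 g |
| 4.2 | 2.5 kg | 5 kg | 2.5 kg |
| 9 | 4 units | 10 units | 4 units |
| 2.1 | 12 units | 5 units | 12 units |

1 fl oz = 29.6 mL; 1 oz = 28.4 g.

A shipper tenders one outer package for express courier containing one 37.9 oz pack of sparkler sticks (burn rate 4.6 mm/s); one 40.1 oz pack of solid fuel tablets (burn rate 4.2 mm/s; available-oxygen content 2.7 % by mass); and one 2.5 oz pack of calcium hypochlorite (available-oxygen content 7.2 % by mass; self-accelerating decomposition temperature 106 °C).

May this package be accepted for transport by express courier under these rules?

Sparkler sticks: burn rate 4.6 mm/s > 2.5 mm/s → Class 4.2 (Flammable Solid).
The solid fuel tablets have burn rate 4.2 mm/s, which is > 2.5 mm/s, so they are Class 4.2 (Flammable Solid).
The calcium hypochlorite has available-oxygen content 7.2 % by mass, which is ≥ 4 % by mass, so it is Class 5.1 (Oxidizer).
Class 5.1 quantity: one 2.5 oz pack = 71 g.
71 g is within the express courier limit of 100 g for Class 5.1.
Class 4.2 net quantity: (one 37.9 oz pack = 1076.36 g) + (one 40.1 oz pack = 1138.84 g) = 2215.2 g.
2215.2 g is within the express courier limit of 2.5 kg for Class 4.2.
Every hazard class is within its express courier limit and no segregation rule is violated.

Yes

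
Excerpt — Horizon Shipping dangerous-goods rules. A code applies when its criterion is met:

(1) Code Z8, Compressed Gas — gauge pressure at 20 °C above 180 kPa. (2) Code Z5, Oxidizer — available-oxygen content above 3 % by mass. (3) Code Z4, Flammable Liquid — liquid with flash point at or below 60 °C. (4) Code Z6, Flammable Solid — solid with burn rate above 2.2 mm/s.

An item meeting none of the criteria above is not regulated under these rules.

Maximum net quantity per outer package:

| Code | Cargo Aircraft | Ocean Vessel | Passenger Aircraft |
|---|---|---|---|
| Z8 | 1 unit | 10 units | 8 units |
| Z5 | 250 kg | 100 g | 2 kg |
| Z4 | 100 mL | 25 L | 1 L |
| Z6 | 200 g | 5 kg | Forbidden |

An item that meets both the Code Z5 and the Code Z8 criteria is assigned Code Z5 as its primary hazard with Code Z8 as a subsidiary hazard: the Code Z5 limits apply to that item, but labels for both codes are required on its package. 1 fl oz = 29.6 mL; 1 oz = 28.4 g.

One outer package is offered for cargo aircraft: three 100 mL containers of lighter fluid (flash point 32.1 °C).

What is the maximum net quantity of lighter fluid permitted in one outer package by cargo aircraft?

With flash point 32.1 °C (≤ 60 °C), the lighter fluid falls in Code Z4.
The cargo aircraft limit for Code Z4 is 100 mL.

100 mL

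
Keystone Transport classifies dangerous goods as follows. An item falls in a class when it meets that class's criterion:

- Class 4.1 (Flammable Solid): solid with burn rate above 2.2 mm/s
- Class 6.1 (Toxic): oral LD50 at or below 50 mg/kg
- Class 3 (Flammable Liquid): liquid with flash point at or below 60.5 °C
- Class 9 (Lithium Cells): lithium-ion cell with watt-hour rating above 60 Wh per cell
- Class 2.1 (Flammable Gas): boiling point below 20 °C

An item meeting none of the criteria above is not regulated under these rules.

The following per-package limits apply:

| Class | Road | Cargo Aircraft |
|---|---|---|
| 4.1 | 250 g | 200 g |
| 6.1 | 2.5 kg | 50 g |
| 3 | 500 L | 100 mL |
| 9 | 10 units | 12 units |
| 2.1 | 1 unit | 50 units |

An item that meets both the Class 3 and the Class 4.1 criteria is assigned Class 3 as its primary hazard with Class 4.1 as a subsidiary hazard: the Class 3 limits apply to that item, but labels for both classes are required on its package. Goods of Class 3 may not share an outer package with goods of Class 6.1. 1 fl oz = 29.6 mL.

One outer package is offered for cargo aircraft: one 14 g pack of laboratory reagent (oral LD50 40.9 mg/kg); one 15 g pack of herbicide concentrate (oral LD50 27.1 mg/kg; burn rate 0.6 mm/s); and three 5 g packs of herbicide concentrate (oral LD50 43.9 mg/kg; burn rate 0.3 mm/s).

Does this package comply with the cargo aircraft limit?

Yes

Oral LD50 40.9 mg/kg meets the Class 6.1 criterion (Toxic), so the laboratory reagent is Class 6.1.
The herbicide concentrate has oral LD50 27.1 mg/kg, which is ≤ 50 mg/kg, so it is Class 6.1 (Toxic).
Herbicide concentrate: oral LD50 43.9 mg/kg ≤ 50 mg/kg → Class 6.1 (Toxic).
Total Class 6.1: 14 g + 15 g + (three 5 g packs = 15 g) = 44 g.
That is within the Class 6.1 cargo aircraft limit of 50 g.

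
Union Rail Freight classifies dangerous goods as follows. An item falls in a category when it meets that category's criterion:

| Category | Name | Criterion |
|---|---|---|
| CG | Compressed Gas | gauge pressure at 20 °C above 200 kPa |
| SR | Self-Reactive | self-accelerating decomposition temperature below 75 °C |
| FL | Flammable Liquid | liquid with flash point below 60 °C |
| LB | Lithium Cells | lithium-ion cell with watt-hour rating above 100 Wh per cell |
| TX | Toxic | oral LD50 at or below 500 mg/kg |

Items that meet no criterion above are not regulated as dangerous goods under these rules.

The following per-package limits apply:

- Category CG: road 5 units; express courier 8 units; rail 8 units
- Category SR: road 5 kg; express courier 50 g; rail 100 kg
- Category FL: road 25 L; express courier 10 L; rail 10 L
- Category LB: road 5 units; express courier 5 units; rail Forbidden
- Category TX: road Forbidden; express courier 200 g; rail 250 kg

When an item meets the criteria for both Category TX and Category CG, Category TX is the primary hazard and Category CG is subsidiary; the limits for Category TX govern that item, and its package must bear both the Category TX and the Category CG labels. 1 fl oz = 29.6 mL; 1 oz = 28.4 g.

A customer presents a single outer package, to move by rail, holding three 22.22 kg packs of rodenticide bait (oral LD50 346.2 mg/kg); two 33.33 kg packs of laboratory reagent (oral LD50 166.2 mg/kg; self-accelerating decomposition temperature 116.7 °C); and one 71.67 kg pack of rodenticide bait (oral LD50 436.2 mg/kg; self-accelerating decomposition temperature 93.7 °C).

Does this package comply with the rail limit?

Yes

The rodenticide bait has oral LD50 346.2 mg/kg, which is ≤ 500 mg/kg, so it is Category TX (Toxic).
With oral LD50 166.2 mg/kg (≤ 500 mg/kg), the laboratory reagent falls in Category TX.
The rodenticide bait has oral LD50 436.2 mg/kg, which is ≤ 500 mg/kg, so it is Category TX (Toxic).
Category TX net quantity: (three 22.22 kg packs = 66.66 kg) + (two 33.33 kg packs = 66.66 kg) + 71.67 kg = 204.99 kg.
That is within the Category TX rail limit of 250 kg.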